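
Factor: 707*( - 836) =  - 2^2*7^1*11^1*19^1*101^1 = - 591052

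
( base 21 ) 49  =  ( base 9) 113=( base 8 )135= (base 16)5D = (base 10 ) 93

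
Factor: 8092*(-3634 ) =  - 29406328=- 2^3 * 7^1*17^2*23^1*79^1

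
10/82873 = 10/82873 = 0.00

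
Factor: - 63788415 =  - 3^1*5^1* 19^1*41^1 * 53^1*103^1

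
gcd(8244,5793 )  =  3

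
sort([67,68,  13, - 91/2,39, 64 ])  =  [ - 91/2,13,39,64,67,68]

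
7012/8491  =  7012/8491  =  0.83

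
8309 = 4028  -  -4281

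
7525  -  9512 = -1987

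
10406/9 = 1156 + 2/9 = 1156.22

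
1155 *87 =100485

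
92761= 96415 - 3654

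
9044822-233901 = 8810921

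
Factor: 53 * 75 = 3975 = 3^1 * 5^2*53^1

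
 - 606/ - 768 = 101/128= 0.79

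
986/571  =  1 +415/571 = 1.73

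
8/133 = 8/133 = 0.06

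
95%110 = 95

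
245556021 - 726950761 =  - 481394740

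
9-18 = -9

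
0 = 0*5391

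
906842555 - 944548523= - 37705968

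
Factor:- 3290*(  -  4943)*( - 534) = - 2^2*3^1*5^1*7^1*47^1*89^1*4943^1   =  -8684158980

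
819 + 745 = 1564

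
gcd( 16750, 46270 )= 10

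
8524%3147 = 2230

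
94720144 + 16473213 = 111193357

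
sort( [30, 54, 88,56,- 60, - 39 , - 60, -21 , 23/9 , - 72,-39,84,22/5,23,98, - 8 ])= [-72, - 60, - 60, - 39, -39,-21 , - 8 , 23/9,22/5,23, 30 , 54,  56,84, 88,98 ]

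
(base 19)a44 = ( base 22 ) 7DG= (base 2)111001101010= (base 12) 2176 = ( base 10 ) 3690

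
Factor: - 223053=  -  3^1*149^1*499^1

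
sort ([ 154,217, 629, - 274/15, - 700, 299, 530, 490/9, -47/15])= [ - 700, - 274/15, - 47/15, 490/9, 154, 217,  299, 530,629 ] 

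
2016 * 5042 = 10164672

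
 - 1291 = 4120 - 5411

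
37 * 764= 28268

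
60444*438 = 26474472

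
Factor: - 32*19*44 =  - 26752 = -2^7*11^1 *19^1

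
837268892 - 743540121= 93728771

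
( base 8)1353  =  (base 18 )259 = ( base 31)o3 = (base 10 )747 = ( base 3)1000200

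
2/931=2/931= 0.00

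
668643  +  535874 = 1204517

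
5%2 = 1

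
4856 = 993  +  3863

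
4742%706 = 506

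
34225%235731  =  34225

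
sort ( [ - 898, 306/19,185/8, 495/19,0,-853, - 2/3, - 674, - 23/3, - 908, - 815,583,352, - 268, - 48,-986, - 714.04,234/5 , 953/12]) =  [ - 986, - 908, - 898 ,  -  853, - 815, - 714.04,-674, - 268, - 48,-23/3, - 2/3, 0,306/19,185/8 , 495/19, 234/5,953/12,352,583]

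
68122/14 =4865+ 6/7 = 4865.86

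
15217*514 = 7821538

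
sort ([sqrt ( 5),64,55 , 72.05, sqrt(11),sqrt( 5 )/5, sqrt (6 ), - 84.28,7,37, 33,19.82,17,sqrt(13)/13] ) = [ - 84.28, sqrt(13)/13, sqrt( 5) /5 , sqrt( 5), sqrt( 6 ), sqrt( 11), 7, 17,19.82,33, 37,55,64, 72.05 ]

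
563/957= 563/957  =  0.59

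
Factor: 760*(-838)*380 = -2^6*5^2*19^2 * 419^1 = -242014400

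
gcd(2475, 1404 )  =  9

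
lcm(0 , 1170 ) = 0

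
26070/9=8690/3 = 2896.67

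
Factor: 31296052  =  2^2*7824013^1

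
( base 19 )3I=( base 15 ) 50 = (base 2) 1001011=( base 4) 1023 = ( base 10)75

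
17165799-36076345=-18910546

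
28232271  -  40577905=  - 12345634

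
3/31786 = 3/31786 = 0.00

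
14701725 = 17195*855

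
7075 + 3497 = 10572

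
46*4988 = 229448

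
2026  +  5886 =7912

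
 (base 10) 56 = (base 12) 48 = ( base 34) 1m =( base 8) 70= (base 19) 2i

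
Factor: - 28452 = - 2^2*3^1 *2371^1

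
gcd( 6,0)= 6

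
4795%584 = 123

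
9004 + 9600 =18604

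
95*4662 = 442890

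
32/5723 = 32/5723 = 0.01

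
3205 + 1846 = 5051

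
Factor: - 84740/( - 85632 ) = 2^(-5)*3^(-1) * 5^1 * 19^1 = 95/96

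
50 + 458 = 508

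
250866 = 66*3801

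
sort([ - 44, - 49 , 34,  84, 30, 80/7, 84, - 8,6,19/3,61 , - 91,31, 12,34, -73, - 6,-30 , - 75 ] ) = [ - 91, - 75, - 73, - 49 , - 44,  -  30,-8 , - 6 , 6,19/3 , 80/7,  12,30, 31,34, 34,61,  84 , 84 ]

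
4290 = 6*715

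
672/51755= 672/51755  =  0.01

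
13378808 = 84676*158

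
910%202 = 102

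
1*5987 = 5987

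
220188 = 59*3732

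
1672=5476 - 3804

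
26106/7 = 26106/7 = 3729.43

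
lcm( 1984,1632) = 101184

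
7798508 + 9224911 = 17023419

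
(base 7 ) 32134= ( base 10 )7963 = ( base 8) 17433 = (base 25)CID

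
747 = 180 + 567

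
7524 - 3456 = 4068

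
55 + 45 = 100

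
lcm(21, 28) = 84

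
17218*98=1687364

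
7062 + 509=7571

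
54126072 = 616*87867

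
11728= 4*2932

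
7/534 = 7/534 = 0.01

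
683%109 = 29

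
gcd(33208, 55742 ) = 1186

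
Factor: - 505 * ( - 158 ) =2^1 * 5^1 * 79^1*101^1 = 79790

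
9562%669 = 196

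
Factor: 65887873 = 383^1 *172031^1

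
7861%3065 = 1731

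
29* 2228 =64612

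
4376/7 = 625 + 1/7 = 625.14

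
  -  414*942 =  - 389988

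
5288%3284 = 2004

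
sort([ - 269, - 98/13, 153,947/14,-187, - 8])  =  [ - 269, - 187, - 8, - 98/13, 947/14,153 ] 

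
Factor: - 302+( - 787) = -3^2*11^2= -1089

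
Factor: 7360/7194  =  3680/3597 = 2^5*3^( - 1)*5^1*11^ (-1) * 23^1*109^( - 1) 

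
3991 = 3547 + 444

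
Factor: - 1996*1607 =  - 2^2 * 499^1*1607^1 = -3207572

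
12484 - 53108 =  - 40624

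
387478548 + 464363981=851842529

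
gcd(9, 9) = 9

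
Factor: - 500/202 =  - 2^1*5^3*101^( - 1 ) = - 250/101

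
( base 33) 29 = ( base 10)75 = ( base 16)4b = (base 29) 2H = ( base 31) 2D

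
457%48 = 25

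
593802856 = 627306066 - 33503210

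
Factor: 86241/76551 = 79^ (-1 ) * 89^1= 89/79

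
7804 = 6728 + 1076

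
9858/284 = 4929/142= 34.71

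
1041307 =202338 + 838969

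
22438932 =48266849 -25827917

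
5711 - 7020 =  - 1309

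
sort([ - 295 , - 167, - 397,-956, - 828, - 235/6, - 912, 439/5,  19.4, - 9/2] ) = [ - 956, - 912, - 828, - 397, - 295,- 167, - 235/6, - 9/2, 19.4,439/5 ]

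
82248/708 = 116+10/59  =  116.17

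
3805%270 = 25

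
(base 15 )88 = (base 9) 152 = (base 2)10000000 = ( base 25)53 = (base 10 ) 128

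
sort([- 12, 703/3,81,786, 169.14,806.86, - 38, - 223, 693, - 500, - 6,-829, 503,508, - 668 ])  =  [ - 829, - 668, - 500, - 223, - 38, - 12, - 6,  81,169.14,703/3,  503,  508 , 693, 786, 806.86 ] 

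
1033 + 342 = 1375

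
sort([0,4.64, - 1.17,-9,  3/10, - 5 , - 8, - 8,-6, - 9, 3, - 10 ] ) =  [ - 10, - 9, - 9, - 8, - 8, - 6, - 5, - 1.17, 0,3/10, 3, 4.64] 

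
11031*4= 44124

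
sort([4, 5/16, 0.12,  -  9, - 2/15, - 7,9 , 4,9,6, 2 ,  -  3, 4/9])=[ - 9,  -  7 , -3, - 2/15,0.12 , 5/16,4/9, 2, 4 , 4  ,  6, 9,9 ] 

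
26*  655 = 17030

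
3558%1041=435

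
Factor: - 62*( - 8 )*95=2^4*5^1  *  19^1*31^1 = 47120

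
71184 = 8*8898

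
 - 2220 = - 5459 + 3239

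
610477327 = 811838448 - 201361121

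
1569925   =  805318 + 764607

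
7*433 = 3031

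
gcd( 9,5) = 1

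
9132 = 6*1522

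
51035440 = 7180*7108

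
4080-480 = 3600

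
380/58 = 6 + 16/29 = 6.55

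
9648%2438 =2334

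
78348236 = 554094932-475746696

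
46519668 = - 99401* (-468 ) 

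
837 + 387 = 1224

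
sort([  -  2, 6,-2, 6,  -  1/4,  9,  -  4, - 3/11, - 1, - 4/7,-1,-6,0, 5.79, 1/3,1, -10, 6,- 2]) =[ - 10, - 6, - 4,-2, - 2, - 2,-1, - 1,-4/7, -3/11,- 1/4 , 0,1/3, 1,5.79 , 6,  6,6,9 ] 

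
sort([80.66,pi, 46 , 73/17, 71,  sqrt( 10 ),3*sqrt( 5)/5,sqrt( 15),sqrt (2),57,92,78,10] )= [ 3*sqrt( 5)/5, sqrt( 2 ), pi,sqrt( 10 ),sqrt (15), 73/17,10,46,57,71,78,80.66, 92] 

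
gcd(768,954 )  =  6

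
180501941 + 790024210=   970526151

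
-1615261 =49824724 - 51439985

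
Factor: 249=3^1*83^1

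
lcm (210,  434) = 6510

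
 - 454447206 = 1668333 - 456115539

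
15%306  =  15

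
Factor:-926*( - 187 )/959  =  173162/959 =2^1 * 7^( - 1)*11^1*  17^1 * 137^(- 1 )*463^1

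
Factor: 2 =2^1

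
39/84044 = 39/84044 = 0.00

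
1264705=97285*13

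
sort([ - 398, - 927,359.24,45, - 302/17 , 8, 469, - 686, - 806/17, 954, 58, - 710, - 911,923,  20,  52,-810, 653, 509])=[ - 927, - 911,  -  810,  -  710,- 686, - 398,  -  806/17, - 302/17,  8,  20 , 45,52,58, 359.24, 469, 509,653, 923,954]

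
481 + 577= 1058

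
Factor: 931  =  7^2*19^1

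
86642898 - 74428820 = 12214078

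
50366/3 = 50366/3 = 16788.67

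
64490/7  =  64490/7 =9212.86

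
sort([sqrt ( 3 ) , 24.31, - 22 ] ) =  [ - 22, sqrt(3) , 24.31]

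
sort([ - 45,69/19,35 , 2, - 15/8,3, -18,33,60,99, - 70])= [ - 70, - 45, - 18, - 15/8,2,3,69/19,33,  35, 60, 99 ] 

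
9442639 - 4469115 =4973524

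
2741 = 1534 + 1207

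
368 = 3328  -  2960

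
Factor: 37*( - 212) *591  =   - 4635804  =  - 2^2*3^1 * 37^1*53^1 * 197^1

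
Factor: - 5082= - 2^1 * 3^1*7^1 * 11^2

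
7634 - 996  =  6638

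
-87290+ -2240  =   - 89530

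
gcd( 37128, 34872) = 24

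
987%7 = 0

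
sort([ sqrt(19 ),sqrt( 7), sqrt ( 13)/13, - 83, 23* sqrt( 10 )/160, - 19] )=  [ - 83,  -  19,sqrt( 13)/13, 23*sqrt( 10)/160,sqrt(7), sqrt( 19)] 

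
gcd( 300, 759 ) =3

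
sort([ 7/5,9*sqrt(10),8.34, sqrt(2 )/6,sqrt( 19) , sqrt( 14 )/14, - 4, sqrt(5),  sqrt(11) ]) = [ - 4,sqrt(2)/6,sqrt( 14)/14,7/5,sqrt(5), sqrt(11), sqrt(19),8.34, 9*sqrt(10)]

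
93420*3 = 280260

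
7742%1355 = 967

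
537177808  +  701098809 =1238276617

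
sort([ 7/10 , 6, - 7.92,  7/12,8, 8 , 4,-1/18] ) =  [ - 7.92, - 1/18, 7/12 , 7/10,4, 6, 8,8]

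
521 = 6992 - 6471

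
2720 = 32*85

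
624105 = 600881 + 23224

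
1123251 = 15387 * 73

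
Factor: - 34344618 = - 2^1 * 3^1 * 7^1*11^1*79^1*941^1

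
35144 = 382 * 92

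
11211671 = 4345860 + 6865811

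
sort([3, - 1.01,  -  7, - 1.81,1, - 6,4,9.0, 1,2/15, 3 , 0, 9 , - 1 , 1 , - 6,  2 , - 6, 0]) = [-7, - 6, - 6, - 6, - 1.81, - 1.01, - 1, 0, 0, 2/15 , 1, 1, 1,2,3, 3,4, 9.0,9]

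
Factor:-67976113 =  - 67976113^1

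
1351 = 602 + 749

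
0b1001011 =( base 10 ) 75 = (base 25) 30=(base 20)3F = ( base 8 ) 113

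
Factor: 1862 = 2^1*7^2*19^1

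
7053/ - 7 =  - 7053/7 = - 1007.57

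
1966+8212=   10178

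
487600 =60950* 8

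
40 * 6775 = 271000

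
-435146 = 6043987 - 6479133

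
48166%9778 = 9054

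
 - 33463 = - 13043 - 20420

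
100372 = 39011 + 61361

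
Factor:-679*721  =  -7^2*97^1*103^1= - 489559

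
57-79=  - 22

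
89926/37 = 89926/37 = 2430.43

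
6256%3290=2966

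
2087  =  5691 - 3604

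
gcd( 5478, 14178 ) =6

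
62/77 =62/77  =  0.81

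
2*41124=82248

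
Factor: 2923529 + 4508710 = 3^1*2477413^1=7432239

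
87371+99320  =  186691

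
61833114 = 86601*714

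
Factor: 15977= 13^1 * 1229^1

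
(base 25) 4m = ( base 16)7a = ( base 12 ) A2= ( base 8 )172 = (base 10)122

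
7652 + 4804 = 12456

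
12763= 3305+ 9458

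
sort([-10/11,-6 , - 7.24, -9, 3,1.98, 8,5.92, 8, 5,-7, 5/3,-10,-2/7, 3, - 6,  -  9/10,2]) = [ - 10, - 9,-7.24 ,-7,-6, - 6, - 10/11,-9/10 , - 2/7, 5/3, 1.98, 2, 3, 3,5, 5.92 , 8,8]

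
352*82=28864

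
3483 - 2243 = 1240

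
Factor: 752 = 2^4*47^1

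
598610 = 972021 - 373411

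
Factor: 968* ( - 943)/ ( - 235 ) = 912824/235=2^3*5^(-1) * 11^2*23^1 * 41^1 * 47^ ( - 1)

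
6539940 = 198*33030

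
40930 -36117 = 4813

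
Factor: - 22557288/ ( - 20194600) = 3^1*5^( - 2)*13^1 *37^( -1)*197^1*367^1 * 2729^( - 1) = 2819661/2524325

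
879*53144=46713576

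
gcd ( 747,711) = 9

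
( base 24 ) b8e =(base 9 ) 8868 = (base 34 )5me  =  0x198E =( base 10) 6542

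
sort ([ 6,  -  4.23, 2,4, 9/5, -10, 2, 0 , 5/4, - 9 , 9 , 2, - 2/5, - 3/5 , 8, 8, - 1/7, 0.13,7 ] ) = [ - 10, - 9, -4.23, - 3/5, - 2/5, - 1/7, 0 , 0.13, 5/4,9/5, 2, 2, 2 , 4, 6 , 7, 8,8, 9]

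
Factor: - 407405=-5^1*17^1*4793^1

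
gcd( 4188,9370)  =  2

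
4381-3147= 1234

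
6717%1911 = 984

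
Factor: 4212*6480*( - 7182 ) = -196023784320 =-2^7*3^11 * 5^1 * 7^1*13^1*19^1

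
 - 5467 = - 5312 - 155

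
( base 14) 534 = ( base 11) 853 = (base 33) V3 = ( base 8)2002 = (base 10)1026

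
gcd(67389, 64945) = 1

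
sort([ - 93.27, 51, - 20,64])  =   [ - 93.27, - 20,51, 64]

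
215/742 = 215/742 = 0.29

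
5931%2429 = 1073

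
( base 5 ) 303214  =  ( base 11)7408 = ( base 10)9809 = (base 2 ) 10011001010001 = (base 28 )CE9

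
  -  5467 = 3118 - 8585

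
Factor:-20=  - 2^2*5^1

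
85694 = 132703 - 47009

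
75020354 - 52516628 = 22503726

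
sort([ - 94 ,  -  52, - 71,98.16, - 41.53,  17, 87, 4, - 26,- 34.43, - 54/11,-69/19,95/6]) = [ - 94, - 71, - 52, - 41.53, - 34.43, - 26, - 54/11 ,-69/19,4 , 95/6, 17  ,  87,98.16] 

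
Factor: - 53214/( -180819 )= 2^1*3^ ( - 2)*7^2*37^( - 1) = 98/333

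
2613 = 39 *67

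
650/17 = 650/17 = 38.24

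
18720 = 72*260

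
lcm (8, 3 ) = 24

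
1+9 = 10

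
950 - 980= -30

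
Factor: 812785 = 5^1*162557^1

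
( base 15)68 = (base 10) 98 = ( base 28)3E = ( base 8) 142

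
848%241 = 125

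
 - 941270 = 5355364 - 6296634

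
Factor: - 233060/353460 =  - 271/411 = -3^( -1) * 137^( - 1)*271^1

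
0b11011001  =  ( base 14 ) 117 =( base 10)217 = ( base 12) 161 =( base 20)AH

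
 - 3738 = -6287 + 2549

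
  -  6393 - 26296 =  - 32689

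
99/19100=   99/19100 = 0.01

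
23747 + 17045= 40792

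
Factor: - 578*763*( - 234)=103197276 = 2^2*3^2*7^1*13^1*17^2*109^1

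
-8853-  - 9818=965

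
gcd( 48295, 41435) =5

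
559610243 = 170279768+389330475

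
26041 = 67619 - 41578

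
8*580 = 4640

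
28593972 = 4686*6102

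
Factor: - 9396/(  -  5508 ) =29/17 = 17^ (  -  1 ) * 29^1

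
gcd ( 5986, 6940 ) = 2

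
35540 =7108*5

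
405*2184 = 884520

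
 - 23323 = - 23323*1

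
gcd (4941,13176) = 1647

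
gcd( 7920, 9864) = 72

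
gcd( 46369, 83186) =1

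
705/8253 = 235/2751= 0.09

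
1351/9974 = 1351/9974 = 0.14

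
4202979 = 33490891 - 29287912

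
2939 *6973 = 20493647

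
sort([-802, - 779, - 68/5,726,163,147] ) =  [ - 802, - 779, - 68/5, 147 , 163,  726] 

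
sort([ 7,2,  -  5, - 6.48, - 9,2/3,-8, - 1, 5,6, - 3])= [ - 9, - 8,-6.48, - 5, - 3, - 1, 2/3,  2,5 , 6, 7]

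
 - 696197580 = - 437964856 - 258232724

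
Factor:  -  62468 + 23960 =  - 2^2*3^1*3209^1=- 38508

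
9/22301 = 9/22301=0.00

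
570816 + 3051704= 3622520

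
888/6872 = 111/859 = 0.13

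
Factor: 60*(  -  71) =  -2^2*3^1*5^1*71^1 = -4260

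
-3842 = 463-4305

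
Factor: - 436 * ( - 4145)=1807220  =  2^2*5^1 * 109^1*829^1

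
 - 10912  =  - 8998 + -1914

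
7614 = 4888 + 2726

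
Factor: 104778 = 2^1*3^2*5821^1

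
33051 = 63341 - 30290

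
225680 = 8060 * 28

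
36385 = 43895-7510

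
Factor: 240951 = 3^1*80317^1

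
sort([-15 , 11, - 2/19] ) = [ - 15 , -2/19, 11] 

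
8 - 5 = 3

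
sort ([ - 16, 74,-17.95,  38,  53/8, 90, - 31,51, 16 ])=[ - 31,-17.95,-16, 53/8, 16, 38, 51,74,  90 ]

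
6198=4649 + 1549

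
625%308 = 9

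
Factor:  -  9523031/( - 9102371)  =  7^1*743^1*967^( - 1)*1831^1*9413^(  -  1) 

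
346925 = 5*69385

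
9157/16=9157/16  =  572.31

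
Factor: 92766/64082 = 3^1*179^( - 2 ) * 15461^1=46383/32041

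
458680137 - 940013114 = -481332977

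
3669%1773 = 123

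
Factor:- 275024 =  - 2^4*17189^1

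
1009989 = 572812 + 437177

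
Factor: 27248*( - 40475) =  - 1102862800 = -2^4*5^2*13^1 * 131^1*1619^1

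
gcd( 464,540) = 4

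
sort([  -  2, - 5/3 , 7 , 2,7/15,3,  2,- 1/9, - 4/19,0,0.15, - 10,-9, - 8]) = [  -  10  , - 9, - 8, -2, - 5/3 ,-4/19, - 1/9,0 , 0.15,7/15 , 2, 2, 3, 7] 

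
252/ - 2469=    - 84/823 =-0.10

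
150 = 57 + 93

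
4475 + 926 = 5401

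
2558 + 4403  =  6961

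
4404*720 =3170880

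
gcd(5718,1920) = 6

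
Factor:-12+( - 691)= - 19^1* 37^1 = - 703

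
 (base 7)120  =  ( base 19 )36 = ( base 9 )70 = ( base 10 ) 63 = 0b111111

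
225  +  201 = 426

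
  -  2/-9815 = 2/9815 = 0.00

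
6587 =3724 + 2863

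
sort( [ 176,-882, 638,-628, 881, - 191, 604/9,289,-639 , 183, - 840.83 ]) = [-882,-840.83, - 639,-628, - 191,  604/9,176, 183, 289 , 638, 881 ] 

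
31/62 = 1/2 = 0.50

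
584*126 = 73584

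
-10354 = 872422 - 882776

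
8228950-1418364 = 6810586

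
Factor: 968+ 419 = 1387 = 19^1*73^1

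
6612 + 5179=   11791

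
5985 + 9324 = 15309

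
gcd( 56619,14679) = 2097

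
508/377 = 1 + 131/377 = 1.35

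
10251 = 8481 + 1770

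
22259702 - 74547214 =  - 52287512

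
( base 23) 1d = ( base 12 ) 30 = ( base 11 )33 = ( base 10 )36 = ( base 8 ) 44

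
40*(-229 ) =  - 9160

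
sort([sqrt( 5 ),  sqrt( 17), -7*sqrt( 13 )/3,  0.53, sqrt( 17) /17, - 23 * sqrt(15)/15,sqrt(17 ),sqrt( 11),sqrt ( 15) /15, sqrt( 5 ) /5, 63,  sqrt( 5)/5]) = [ - 7 * sqrt( 13) /3,-23*sqrt(15)/15 , sqrt( 17)/17,sqrt( 15)/15, sqrt( 5)/5, sqrt(5)/5,0.53, sqrt( 5), sqrt( 11 ),sqrt(17) , sqrt(17),  63]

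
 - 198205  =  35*( - 5663) 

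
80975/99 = 817 + 92/99 = 817.93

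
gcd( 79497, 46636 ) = 1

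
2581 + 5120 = 7701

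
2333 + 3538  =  5871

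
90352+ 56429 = 146781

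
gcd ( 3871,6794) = 79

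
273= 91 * 3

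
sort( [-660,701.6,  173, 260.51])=[-660, 173,  260.51, 701.6] 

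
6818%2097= 527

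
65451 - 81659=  - 16208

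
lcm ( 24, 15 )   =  120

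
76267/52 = 76267/52=1466.67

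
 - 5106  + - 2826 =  - 7932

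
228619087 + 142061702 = 370680789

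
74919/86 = 871 + 13/86 = 871.15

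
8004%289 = 201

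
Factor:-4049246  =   - 2^1*163^1*12421^1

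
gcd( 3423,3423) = 3423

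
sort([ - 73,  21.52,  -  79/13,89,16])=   [ - 73,-79/13,16, 21.52, 89 ]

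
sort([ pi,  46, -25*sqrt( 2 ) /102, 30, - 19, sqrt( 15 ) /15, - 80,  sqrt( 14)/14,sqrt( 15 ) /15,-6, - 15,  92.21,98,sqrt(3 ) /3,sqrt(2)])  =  [ - 80, - 19, - 15, - 6, - 25*sqrt(2 ) /102, sqrt ( 15 ) /15,  sqrt(15) /15, sqrt( 14 ) /14,sqrt( 3)/3,sqrt(2 ),pi,  30, 46, 92.21,  98 ]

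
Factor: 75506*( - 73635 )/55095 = - 370658954/3673 = - 2^1*19^1 *1987^1*3673^(-1)*4909^1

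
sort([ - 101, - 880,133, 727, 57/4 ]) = [ - 880, - 101,  57/4 , 133, 727 ] 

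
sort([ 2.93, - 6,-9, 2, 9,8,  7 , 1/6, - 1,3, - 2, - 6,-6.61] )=[ - 9, - 6.61, - 6, - 6, - 2, - 1,1/6,2,2.93 , 3,7,8, 9]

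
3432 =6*572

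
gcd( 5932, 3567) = 1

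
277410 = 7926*35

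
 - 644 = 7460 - 8104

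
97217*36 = 3499812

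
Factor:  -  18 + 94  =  76=   2^2 *19^1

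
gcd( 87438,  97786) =26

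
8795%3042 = 2711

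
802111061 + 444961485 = 1247072546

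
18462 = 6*3077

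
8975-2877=6098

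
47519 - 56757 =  - 9238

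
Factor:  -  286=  -2^1*11^1*13^1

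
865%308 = 249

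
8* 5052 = 40416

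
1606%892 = 714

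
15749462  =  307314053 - 291564591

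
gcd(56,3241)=7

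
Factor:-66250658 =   -  2^1*31^1*1068559^1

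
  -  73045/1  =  -73045 = - 73045.00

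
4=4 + 0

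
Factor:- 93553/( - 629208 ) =2^ ( - 3)*3^(  -  4)*971^ ( -1 )*93553^1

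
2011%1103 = 908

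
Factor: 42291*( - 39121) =-3^2*19^1* 29^1*37^1*71^1*127^1  =  - 1654466211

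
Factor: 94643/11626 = 2^(-1)*31^1 *43^1 * 71^1*5813^( - 1 )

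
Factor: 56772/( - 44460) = - 5^( - 1) *13^(  -  1 ) * 83^1=   -83/65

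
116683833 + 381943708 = 498627541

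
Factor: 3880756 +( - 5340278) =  - 1459522  =  - 2^1 * 729761^1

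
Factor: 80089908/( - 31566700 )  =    -  3^1*5^ ( - 2)*11^( - 1 ) * 43^1*269^1 * 577^1*28697^( - 1) = -20022477/7891675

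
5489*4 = 21956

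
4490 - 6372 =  - 1882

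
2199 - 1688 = 511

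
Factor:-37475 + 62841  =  2^1*11^1 * 1153^1 = 25366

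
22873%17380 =5493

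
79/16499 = 79/16499 = 0.00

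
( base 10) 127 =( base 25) 52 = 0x7F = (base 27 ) 4J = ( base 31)43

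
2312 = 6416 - 4104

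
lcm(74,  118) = 4366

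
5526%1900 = 1726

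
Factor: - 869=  - 11^1 *79^1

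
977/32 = 30 + 17/32= 30.53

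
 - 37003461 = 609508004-646511465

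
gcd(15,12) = 3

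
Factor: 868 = 2^2*7^1*31^1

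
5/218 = 5/218 = 0.02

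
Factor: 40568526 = 2^1*3^4*250423^1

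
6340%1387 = 792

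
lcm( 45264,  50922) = 407376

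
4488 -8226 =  - 3738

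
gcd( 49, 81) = 1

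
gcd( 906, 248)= 2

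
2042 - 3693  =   - 1651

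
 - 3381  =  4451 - 7832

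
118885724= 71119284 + 47766440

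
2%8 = 2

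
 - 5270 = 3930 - 9200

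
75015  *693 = 51985395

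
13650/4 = 3412 + 1/2=3412.50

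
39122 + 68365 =107487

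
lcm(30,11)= 330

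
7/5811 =7/5811 = 0.00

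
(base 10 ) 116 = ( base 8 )164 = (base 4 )1310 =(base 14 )84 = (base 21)5b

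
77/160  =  77/160 =0.48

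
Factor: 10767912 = 2^3*3^1*31^1 * 41^1*353^1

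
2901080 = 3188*910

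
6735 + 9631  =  16366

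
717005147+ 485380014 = 1202385161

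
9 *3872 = 34848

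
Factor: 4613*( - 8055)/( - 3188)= 2^( - 2)*3^2*5^1*7^1*179^1*659^1*797^( - 1) = 37157715/3188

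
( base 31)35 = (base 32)32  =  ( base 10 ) 98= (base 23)46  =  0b1100010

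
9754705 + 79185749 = 88940454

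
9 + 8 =17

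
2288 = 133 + 2155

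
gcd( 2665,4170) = 5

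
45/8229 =15/2743   =  0.01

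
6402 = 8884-2482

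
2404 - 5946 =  - 3542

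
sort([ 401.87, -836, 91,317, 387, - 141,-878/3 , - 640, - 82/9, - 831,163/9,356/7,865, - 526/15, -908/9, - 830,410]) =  [ - 836, - 831 , - 830 ,  -  640, - 878/3, - 141,  -  908/9, - 526/15,  -  82/9, 163/9, 356/7, 91,317,387,  401.87,410,  865] 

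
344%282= 62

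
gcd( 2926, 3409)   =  7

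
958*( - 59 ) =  - 56522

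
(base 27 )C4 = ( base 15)16D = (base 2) 101001000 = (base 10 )328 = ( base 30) AS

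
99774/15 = 6651+ 3/5 =6651.60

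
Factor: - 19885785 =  - 3^1*  5^1*1019^1 * 1301^1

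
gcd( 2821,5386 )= 1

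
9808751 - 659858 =9148893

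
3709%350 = 209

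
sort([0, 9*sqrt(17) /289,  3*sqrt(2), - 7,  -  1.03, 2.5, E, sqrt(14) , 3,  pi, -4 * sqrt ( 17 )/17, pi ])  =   [ - 7,  -  1.03 , - 4*sqrt(17 ) /17,0, 9 * sqrt( 17)/289, 2.5,E,3,  pi , pi, sqrt(14), 3*sqrt( 2 )]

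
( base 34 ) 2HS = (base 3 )11000002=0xb66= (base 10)2918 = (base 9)4002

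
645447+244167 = 889614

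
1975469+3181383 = 5156852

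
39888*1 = 39888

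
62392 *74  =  4617008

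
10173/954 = 10+211/318 = 10.66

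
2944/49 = 2944/49 = 60.08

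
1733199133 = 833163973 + 900035160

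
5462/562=2731/281 = 9.72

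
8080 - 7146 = 934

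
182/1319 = 182/1319 = 0.14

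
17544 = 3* 5848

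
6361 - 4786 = 1575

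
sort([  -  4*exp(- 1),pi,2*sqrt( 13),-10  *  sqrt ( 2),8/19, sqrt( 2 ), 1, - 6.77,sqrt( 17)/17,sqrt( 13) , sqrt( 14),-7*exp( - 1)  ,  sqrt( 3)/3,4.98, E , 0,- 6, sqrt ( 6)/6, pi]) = [  -  10*sqrt( 2 ),-6.77,  -  6, - 7*exp( - 1), - 4*exp( - 1), 0,sqrt(17)/17, sqrt ( 6)/6,8/19,sqrt( 3)/3,1, sqrt(2),E,pi, pi, sqrt( 13 ),sqrt(14), 4.98, 2*sqrt(13)] 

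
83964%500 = 464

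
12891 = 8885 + 4006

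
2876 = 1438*2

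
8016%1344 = 1296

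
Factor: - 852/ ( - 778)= 426/389 = 2^1 * 3^1*71^1 * 389^ ( - 1)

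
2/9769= 2/9769=0.00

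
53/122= 53/122 = 0.43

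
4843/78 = 4843/78 =62.09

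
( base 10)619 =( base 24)11J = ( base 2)1001101011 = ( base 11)513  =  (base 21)18a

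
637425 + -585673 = 51752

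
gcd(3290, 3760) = 470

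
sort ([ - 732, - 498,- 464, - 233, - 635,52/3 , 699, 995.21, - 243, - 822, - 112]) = [ - 822, - 732,-635, - 498 , - 464,  -  243, - 233,  -  112, 52/3,699, 995.21 ]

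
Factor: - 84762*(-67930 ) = 2^2*3^2 * 5^1*17^1*277^1 * 6793^1 = 5757882660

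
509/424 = 1 + 85/424 = 1.20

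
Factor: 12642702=2^1*3^1*2107117^1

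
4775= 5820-1045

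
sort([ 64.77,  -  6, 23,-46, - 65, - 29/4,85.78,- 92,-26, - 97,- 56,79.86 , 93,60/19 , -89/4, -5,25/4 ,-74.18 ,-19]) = [ - 97, - 92, - 74.18,-65, -56, - 46, - 26, - 89/4  , - 19,-29/4,-6,-5, 60/19,25/4,23,  64.77,79.86,85.78,93 ] 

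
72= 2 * 36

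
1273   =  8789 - 7516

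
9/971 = 9/971 = 0.01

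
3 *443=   1329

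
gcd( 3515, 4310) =5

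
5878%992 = 918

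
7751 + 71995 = 79746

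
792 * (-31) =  - 24552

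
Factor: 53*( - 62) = -2^1*31^1*53^1  =  - 3286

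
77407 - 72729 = 4678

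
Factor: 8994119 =167^1 * 53857^1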